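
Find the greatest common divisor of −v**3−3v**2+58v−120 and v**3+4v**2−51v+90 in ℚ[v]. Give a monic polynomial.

v**2+7v−30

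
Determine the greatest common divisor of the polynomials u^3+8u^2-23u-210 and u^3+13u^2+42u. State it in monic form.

u^2+13u+42

Repeated division with remainder:
  u^3+8u^2-23u-210 = (u^3+13u^2+42u) + (-5u^2-65u-210)
  u^3+13u^2+42u = (-(1/5)u)(-5u^2-65u-210) + (0)
Last nonzero remainder: -5u^2-65u-210. Dividing through by -5 gives the monic gcd u^2+13u+42.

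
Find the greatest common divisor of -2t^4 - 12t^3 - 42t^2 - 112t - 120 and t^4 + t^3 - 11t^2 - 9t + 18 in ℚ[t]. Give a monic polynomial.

Euclidean algorithm in ℚ[t]:
  -2t^4 - 12t^3 - 42t^2 - 112t - 120 = (-2)(t^4 + t^3 - 11t^2 - 9t + 18) + (-10t^3 - 64t^2 - 130t - 84)
  t^4 + t^3 - 11t^2 - 9t + 18 = (-(1/10)t + 27/50)(-10t^3 - 64t^2 - 130t - 84) + ((264/25)t^2 + (264/5)t + 1584/25)
  -10t^3 - 64t^2 - 130t - 84 = (-(125/132)t - 175/132)((264/25)t^2 + (264/5)t + 1584/25) + (0)
Last nonzero remainder: (264/25)t^2 + (264/5)t + 1584/25. Dividing through by 264/25 gives the monic gcd t^2 + 5t + 6.

t^2 + 5t + 6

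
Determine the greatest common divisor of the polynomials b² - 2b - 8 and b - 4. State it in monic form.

b - 4

Repeated division with remainder:
  b² - 2b - 8 = (b + 2)(b - 4) + (0)
The last nonzero remainder b - 4 is already monic.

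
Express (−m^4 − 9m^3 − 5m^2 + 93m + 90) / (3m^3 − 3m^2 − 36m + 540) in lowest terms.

(−m^3 − 3m^2 + 13m + 15)/(3m^2 − 21m + 90)

By polynomial division,
  −m^4 − 9m^3 − 5m^2 + 93m + 90 = (−(1/3)m − 10/3)(3m^3 − 3m^2 − 36m + 540) + (−27m^2 + 153m + 1890)
  3m^3 − 3m^2 − 36m + 540 = (−(1/9)m − 14/27)(−27m^2 + 153m + 1890) + ((760/3)m + 1520)
  −27m^2 + 153m + 1890 = (−(81/760)m + 189/152)((760/3)m + 1520) + (0)
Last nonzero remainder: (760/3)m + 1520. Dividing through by 760/3 gives the monic gcd m + 6.
Cancel m + 6 from numerator and denominator to get the reduced form.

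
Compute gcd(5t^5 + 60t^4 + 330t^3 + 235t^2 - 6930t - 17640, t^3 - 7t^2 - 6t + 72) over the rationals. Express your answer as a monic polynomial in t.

Euclidean algorithm in ℚ[t]:
  5t^5 + 60t^4 + 330t^3 + 235t^2 - 6930t - 17640 = (5t^2 + 95t + 1025)(t^3 - 7t^2 - 6t + 72) + (7620t^2 - 7620t - 91440)
  t^3 - 7t^2 - 6t + 72 = ((1/7620)t - 1/1270)(7620t^2 - 7620t - 91440) + (0)
Last nonzero remainder: 7620t^2 - 7620t - 91440. Dividing through by 7620 gives the monic gcd t^2 - t - 12.

t^2 - t - 12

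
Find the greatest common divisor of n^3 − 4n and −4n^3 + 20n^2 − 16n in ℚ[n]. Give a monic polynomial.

Apply the Euclidean algorithm:
  n^3 − 4n = (−1/4)(−4n^3 + 20n^2 − 16n) + (5n^2 − 8n)
  −4n^3 + 20n^2 − 16n = (−(4/5)n + 68/25)(5n^2 − 8n) + ((144/25)n)
  5n^2 − 8n = ((125/144)n − 25/18)((144/25)n) + (0)
Last nonzero remainder: (144/25)n. Dividing through by 144/25 gives the monic gcd n.

n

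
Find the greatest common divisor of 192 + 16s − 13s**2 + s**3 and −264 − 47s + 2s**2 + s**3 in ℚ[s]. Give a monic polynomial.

Repeated division with remainder:
  s**3 − 13s**2 + 16s + 192 = (s**3 + 2s**2 − 47s − 264) + (−15s**2 + 63s + 456)
  s**3 + 2s**2 − 47s − 264 = (−(1/15)s − 31/75)(−15s**2 + 63s + 456) + ((236/25)s − 1888/25)
  −15s**2 + 63s + 456 = (−(375/236)s − 1425/236)((236/25)s − 1888/25) + (0)
Last nonzero remainder: (236/25)s − 1888/25. Dividing through by 236/25 gives the monic gcd s − 8.

−8 + s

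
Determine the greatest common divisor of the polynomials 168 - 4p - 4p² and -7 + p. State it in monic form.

1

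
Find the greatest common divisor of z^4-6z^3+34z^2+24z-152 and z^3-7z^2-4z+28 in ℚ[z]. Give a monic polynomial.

Euclidean algorithm in ℚ[z]:
  z^4-6z^3+34z^2+24z-152 = (z+1)(z^3-7z^2-4z+28) + (45z^2-180)
  z^3-7z^2-4z+28 = ((1/45)z-7/45)(45z^2-180) + (0)
Last nonzero remainder: 45z^2-180. Dividing through by 45 gives the monic gcd z^2-4.

z^2-4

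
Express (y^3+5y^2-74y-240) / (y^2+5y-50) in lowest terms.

(y^2-5y-24)/(y-5)

Repeated division with remainder:
  y^3+5y^2-74y-240 = (y)(y^2+5y-50) + (-24y-240)
  y^2+5y-50 = (-(1/24)y+5/24)(-24y-240) + (0)
Last nonzero remainder: -24y-240. Dividing through by -24 gives the monic gcd y+10.
Cancel y+10 from numerator and denominator to get the reduced form.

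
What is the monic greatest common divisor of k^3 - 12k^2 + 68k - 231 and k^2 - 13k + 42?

By polynomial division,
  k^3 - 12k^2 + 68k - 231 = (k + 1)(k^2 - 13k + 42) + (39k - 273)
  k^2 - 13k + 42 = ((1/39)k - 2/13)(39k - 273) + (0)
Last nonzero remainder: 39k - 273. Dividing through by 39 gives the monic gcd k - 7.

k - 7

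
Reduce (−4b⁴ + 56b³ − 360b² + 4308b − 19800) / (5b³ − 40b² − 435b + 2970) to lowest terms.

By polynomial division,
  −4b⁴ + 56b³ − 360b² + 4308b − 19800 = (−(4/5)b + 24/5)(5b³ − 40b² − 435b + 2970) + (−516b² + 8772b − 34056)
  5b³ − 40b² − 435b + 2970 = (−(5/516)b − 15/172)(−516b² + 8772b − 34056) + (0)
Last nonzero remainder: −516b² + 8772b − 34056. Dividing through by −516 gives the monic gcd b² − 17b + 66.
Cancel b² − 17b + 66 from numerator and denominator to get the reduced form.

(−4b² − 12b − 300)/(5b + 45)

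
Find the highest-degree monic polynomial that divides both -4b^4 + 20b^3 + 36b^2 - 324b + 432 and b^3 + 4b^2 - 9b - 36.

b^2 + b - 12

Apply the Euclidean algorithm:
  -4b^4 + 20b^3 + 36b^2 - 324b + 432 = (-4b + 36)(b^3 + 4b^2 - 9b - 36) + (-144b^2 - 144b + 1728)
  b^3 + 4b^2 - 9b - 36 = (-(1/144)b - 1/48)(-144b^2 - 144b + 1728) + (0)
Last nonzero remainder: -144b^2 - 144b + 1728. Dividing through by -144 gives the monic gcd b^2 + b - 12.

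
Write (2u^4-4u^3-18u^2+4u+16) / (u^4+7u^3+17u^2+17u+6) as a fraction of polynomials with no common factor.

(2u^2-10u+8)/(u^2+4u+3)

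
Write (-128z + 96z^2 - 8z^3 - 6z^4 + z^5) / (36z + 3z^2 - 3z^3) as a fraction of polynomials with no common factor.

(-32 + 16z + 2z^2 - z^3)/(9 + 3z)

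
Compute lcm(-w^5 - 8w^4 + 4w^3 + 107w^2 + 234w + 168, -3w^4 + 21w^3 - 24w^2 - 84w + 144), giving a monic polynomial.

Apply the Euclidean algorithm:
  -w^5 - 8w^4 + 4w^3 + 107w^2 + 234w + 168 = ((1/3)w + 5)(-3w^4 + 21w^3 - 24w^2 - 84w + 144) + (-93w^3 + 255w^2 + 606w - 552)
  -3w^4 + 21w^3 - 24w^2 - 84w + 144 = ((1/31)w - 132/961)(-93w^3 + 255w^2 + 606w - 552) + (-(8190/961)w^2 + (16380/961)w + 65520/961)
  -93w^3 + 255w^2 + 606w - 552 = ((29791/2730)w - 22103/2730)(-(8190/961)w^2 + (16380/961)w + 65520/961) + (0)
Last nonzero remainder: -(8190/961)w^2 + (16380/961)w + 65520/961. Dividing through by -8190/961 gives the monic gcd w^2 - 2w - 8.
Then lcm(f, g) = f·g / gcd(f, g); expanding and making the result monic gives the answer.

w^7 + 3w^6 - 38w^5 - 39w^4 + 277w^3 + 360w^2 - 564w - 1008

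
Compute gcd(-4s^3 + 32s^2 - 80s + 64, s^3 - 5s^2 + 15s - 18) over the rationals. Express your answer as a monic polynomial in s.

Apply the Euclidean algorithm:
  -4s^3 + 32s^2 - 80s + 64 = (-4)(s^3 - 5s^2 + 15s - 18) + (12s^2 - 20s - 8)
  s^3 - 5s^2 + 15s - 18 = ((1/12)s - 5/18)(12s^2 - 20s - 8) + ((91/9)s - 182/9)
  12s^2 - 20s - 8 = ((108/91)s + 36/91)((91/9)s - 182/9) + (0)
Last nonzero remainder: (91/9)s - 182/9. Dividing through by 91/9 gives the monic gcd s - 2.

s - 2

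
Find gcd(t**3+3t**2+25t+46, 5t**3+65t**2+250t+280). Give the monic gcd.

t+2

Euclidean algorithm in ℚ[t]:
  t**3+3t**2+25t+46 = (1/5)(5t**3+65t**2+250t+280) + (-10t**2-25t-10)
  5t**3+65t**2+250t+280 = (-(1/2)t-21/4)(-10t**2-25t-10) + ((455/4)t+455/2)
  -10t**2-25t-10 = (-(8/91)t-4/91)((455/4)t+455/2) + (0)
Last nonzero remainder: (455/4)t+455/2. Dividing through by 455/4 gives the monic gcd t+2.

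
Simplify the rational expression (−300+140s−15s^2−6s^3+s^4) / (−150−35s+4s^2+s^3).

Apply the Euclidean algorithm:
  s^4−6s^3−15s^2+140s−300 = (s−10)(s^3+4s^2−35s−150) + (60s^2−60s−1800)
  s^3+4s^2−35s−150 = ((1/60)s+1/12)(60s^2−60s−1800) + (0)
Last nonzero remainder: 60s^2−60s−1800. Dividing through by 60 gives the monic gcd s^2−s−30.
Cancel s^2−s−30 from numerator and denominator to get the reduced form.

(10−5s+s^2)/(5+s)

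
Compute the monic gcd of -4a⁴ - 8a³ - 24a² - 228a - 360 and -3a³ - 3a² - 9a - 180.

a² - 3a + 15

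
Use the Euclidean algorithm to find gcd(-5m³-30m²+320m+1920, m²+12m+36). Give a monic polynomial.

m+6

By polynomial division,
  -5m³-30m²+320m+1920 = (-5m+30)(m²+12m+36) + (140m+840)
  m²+12m+36 = ((1/140)m+3/70)(140m+840) + (0)
Last nonzero remainder: 140m+840. Dividing through by 140 gives the monic gcd m+6.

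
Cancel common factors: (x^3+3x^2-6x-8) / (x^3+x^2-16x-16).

(x-2)/(x-4)

By polynomial division,
  x^3+3x^2-6x-8 = (x^3+x^2-16x-16) + (2x^2+10x+8)
  x^3+x^2-16x-16 = ((1/2)x-2)(2x^2+10x+8) + (0)
Last nonzero remainder: 2x^2+10x+8. Dividing through by 2 gives the monic gcd x^2+5x+4.
Cancel x^2+5x+4 from numerator and denominator to get the reduced form.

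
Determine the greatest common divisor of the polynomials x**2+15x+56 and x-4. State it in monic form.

Apply the Euclidean algorithm:
  x**2+15x+56 = (x+19)(x-4) + (132)
  x-4 = ((1/132)x-1/33)(132) + (0)
The last nonzero remainder is the constant 132, so the polynomials are coprime and gcd = 1.

1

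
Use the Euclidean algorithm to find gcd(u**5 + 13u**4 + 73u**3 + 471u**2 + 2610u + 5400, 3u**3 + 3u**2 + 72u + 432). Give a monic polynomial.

u**2 − 3u + 36

Apply the Euclidean algorithm:
  u**5 + 13u**4 + 73u**3 + 471u**2 + 2610u + 5400 = ((1/3)u**2 + 4u + 37/3)(3u**3 + 3u**2 + 72u + 432) + (2u**2 − 6u + 72)
  3u**3 + 3u**2 + 72u + 432 = ((3/2)u + 6)(2u**2 − 6u + 72) + (0)
Last nonzero remainder: 2u**2 − 6u + 72. Dividing through by 2 gives the monic gcd u**2 − 3u + 36.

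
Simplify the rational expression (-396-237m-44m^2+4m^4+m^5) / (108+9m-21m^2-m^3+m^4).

(11+2m+m^2)/(-3+m)

Repeated division with remainder:
  m^5+4m^4-44m^2-237m-396 = (m+5)(m^4-m^3-21m^2+9m+108) + (26m^3+52m^2-390m-936)
  m^4-m^3-21m^2+9m+108 = ((1/26)m-3/26)(26m^3+52m^2-390m-936) + (0)
Last nonzero remainder: 26m^3+52m^2-390m-936. Dividing through by 26 gives the monic gcd m^3+2m^2-15m-36.
Cancel m^3+2m^2-15m-36 from numerator and denominator to get the reduced form.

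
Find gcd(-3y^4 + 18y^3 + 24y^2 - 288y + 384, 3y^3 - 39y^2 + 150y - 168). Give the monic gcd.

y^2 - 6y + 8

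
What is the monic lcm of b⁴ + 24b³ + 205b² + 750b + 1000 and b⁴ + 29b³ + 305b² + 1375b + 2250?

b⁵ + 33b⁴ + 421b³ + 2595b² + 7750b + 9000

Apply the Euclidean algorithm:
  b⁴ + 24b³ + 205b² + 750b + 1000 = (b⁴ + 29b³ + 305b² + 1375b + 2250) + (-5b³ - 100b² - 625b - 1250)
  b⁴ + 29b³ + 305b² + 1375b + 2250 = (-(1/5)b - 9/5)(-5b³ - 100b² - 625b - 1250) + (0)
Last nonzero remainder: -5b³ - 100b² - 625b - 1250. Dividing through by -5 gives the monic gcd b³ + 20b² + 125b + 250.
Then lcm(f, g) = f·g / gcd(f, g); expanding and making the result monic gives the answer.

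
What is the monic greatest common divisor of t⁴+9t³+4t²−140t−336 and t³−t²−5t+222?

t+6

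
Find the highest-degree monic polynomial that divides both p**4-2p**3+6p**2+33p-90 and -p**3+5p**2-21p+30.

p**3-5p**2+21p-30

By polynomial division,
  p**4-2p**3+6p**2+33p-90 = (-p-3)(-p**3+5p**2-21p+30) + (0)
Last nonzero remainder: -p**3+5p**2-21p+30. Dividing through by -1 gives the monic gcd p**3-5p**2+21p-30.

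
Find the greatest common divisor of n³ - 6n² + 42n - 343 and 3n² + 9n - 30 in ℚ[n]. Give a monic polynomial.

1

By polynomial division,
  n³ - 6n² + 42n - 343 = ((1/3)n - 3)(3n² + 9n - 30) + (79n - 433)
  3n² + 9n - 30 = ((3/79)n + 2010/6241)(79n - 433) + (683100/6241)
  79n - 433 = ((493039/683100)n - 2702353/683100)(683100/6241) + (0)
The last nonzero remainder is the constant 683100/6241, so the polynomials are coprime and gcd = 1.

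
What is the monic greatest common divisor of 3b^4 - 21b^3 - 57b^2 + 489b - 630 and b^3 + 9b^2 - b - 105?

b^2 + 2b - 15

Euclidean algorithm in ℚ[b]:
  3b^4 - 21b^3 - 57b^2 + 489b - 630 = (3b - 48)(b^3 + 9b^2 - b - 105) + (378b^2 + 756b - 5670)
  b^3 + 9b^2 - b - 105 = ((1/378)b + 1/54)(378b^2 + 756b - 5670) + (0)
Last nonzero remainder: 378b^2 + 756b - 5670. Dividing through by 378 gives the monic gcd b^2 + 2b - 15.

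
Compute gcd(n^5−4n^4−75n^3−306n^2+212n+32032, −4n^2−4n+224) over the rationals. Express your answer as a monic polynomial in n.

n^2+n−56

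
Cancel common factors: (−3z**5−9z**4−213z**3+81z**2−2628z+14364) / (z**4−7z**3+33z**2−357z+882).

(−3z**2−9z−114)/(z−7)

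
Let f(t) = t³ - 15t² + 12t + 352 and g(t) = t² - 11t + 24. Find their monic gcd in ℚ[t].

t - 8

Euclidean algorithm in ℚ[t]:
  t³ - 15t² + 12t + 352 = (t - 4)(t² - 11t + 24) + (-56t + 448)
  t² - 11t + 24 = (-(1/56)t + 3/56)(-56t + 448) + (0)
Last nonzero remainder: -56t + 448. Dividing through by -56 gives the monic gcd t - 8.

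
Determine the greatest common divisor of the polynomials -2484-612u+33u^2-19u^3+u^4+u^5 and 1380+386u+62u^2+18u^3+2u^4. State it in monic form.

138+11u+4u^2+u^3

By polynomial division,
  u^5+u^4-19u^3+33u^2-612u-2484 = ((1/2)u-4)(2u^4+18u^3+62u^2+386u+1380) + (22u^3+88u^2+242u+3036)
  2u^4+18u^3+62u^2+386u+1380 = ((1/11)u+5/11)(22u^3+88u^2+242u+3036) + (0)
Last nonzero remainder: 22u^3+88u^2+242u+3036. Dividing through by 22 gives the monic gcd u^3+4u^2+11u+138.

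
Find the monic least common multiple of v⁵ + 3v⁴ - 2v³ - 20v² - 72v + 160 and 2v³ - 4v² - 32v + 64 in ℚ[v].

v⁶ - v⁵ - 14v⁴ - 12v³ + 8v² + 448v - 640

By polynomial division,
  v⁵ + 3v⁴ - 2v³ - 20v² - 72v + 160 = ((1/2)v² + (5/2)v + 12)(2v³ - 4v² - 32v + 64) + (76v² + 152v - 608)
  2v³ - 4v² - 32v + 64 = ((1/38)v - 2/19)(76v² + 152v - 608) + (0)
Last nonzero remainder: 76v² + 152v - 608. Dividing through by 76 gives the monic gcd v² + 2v - 8.
Then lcm(f, g) = f·g / gcd(f, g); expanding and making the result monic gives the answer.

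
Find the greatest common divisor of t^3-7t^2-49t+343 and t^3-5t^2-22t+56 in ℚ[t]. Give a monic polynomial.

t-7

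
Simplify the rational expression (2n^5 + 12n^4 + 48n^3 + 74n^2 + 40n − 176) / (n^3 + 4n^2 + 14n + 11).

Euclidean algorithm in ℚ[n]:
  2n^5 + 12n^4 + 48n^3 + 74n^2 + 40n − 176 = (2n^2 + 4n + 4)(n^3 + 4n^2 + 14n + 11) + (−20n^2 − 60n − 220)
  n^3 + 4n^2 + 14n + 11 = (−(1/20)n − 1/20)(−20n^2 − 60n − 220) + (0)
Last nonzero remainder: −20n^2 − 60n − 220. Dividing through by −20 gives the monic gcd n^2 + 3n + 11.
Cancel n^2 + 3n + 11 from numerator and denominator to get the reduced form.

(2n^3 + 6n^2 + 8n − 16)/(n + 1)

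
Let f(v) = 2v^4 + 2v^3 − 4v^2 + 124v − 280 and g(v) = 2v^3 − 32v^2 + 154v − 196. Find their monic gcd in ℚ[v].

v − 2

Euclidean algorithm in ℚ[v]:
  2v^4 + 2v^3 − 4v^2 + 124v − 280 = (v + 17)(2v^3 − 32v^2 + 154v − 196) + (386v^2 − 2298v + 3052)
  2v^3 − 32v^2 + 154v − 196 = ((1/193)v − 1939/37249)(386v^2 − 2298v + 3052) + ((691488/37249)v − 1382976/37249)
  386v^2 − 2298v + 3052 = ((7189057/345744)v − 4060141/49392)((691488/37249)v − 1382976/37249) + (0)
Last nonzero remainder: (691488/37249)v − 1382976/37249. Dividing through by 691488/37249 gives the monic gcd v − 2.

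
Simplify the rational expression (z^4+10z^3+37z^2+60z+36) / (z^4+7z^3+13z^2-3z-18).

Euclidean algorithm in ℚ[z]:
  z^4+10z^3+37z^2+60z+36 = (z^4+7z^3+13z^2-3z-18) + (3z^3+24z^2+63z+54)
  z^4+7z^3+13z^2-3z-18 = ((1/3)z-1/3)(3z^3+24z^2+63z+54) + (0)
Last nonzero remainder: 3z^3+24z^2+63z+54. Dividing through by 3 gives the monic gcd z^3+8z^2+21z+18.
Cancel z^3+8z^2+21z+18 from numerator and denominator to get the reduced form.

(z+2)/(z-1)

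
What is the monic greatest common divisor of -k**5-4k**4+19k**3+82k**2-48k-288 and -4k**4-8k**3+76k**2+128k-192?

Euclidean algorithm in ℚ[k]:
  -k**5-4k**4+19k**3+82k**2-48k-288 = ((1/4)k+1/2)(-4k**4-8k**3+76k**2+128k-192) + (4k**3+12k**2-64k-192)
  -4k**4-8k**3+76k**2+128k-192 = (-k+1)(4k**3+12k**2-64k-192) + (0)
Last nonzero remainder: 4k**3+12k**2-64k-192. Dividing through by 4 gives the monic gcd k**3+3k**2-16k-48.

k**3+3k**2-16k-48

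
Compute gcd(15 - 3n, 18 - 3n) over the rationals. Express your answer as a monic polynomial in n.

1

By polynomial division,
  -3n + 15 = (-3n + 18) + (-3)
  -3n + 18 = (n - 6)(-3) + (0)
The last nonzero remainder is the constant -3, so the polynomials are coprime and gcd = 1.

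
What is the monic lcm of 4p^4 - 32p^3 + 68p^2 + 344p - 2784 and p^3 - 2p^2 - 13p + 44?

By polynomial division,
  4p^4 - 32p^3 + 68p^2 + 344p - 2784 = (4p - 24)(p^3 - 2p^2 - 13p + 44) + (72p^2 - 144p - 1728)
  p^3 - 2p^2 - 13p + 44 = ((1/72)p)(72p^2 - 144p - 1728) + (11p + 44)
  72p^2 - 144p - 1728 = ((72/11)p - 432/11)(11p + 44) + (0)
Last nonzero remainder: 11p + 44. Dividing through by 11 gives the monic gcd p + 4.
Then lcm(f, g) = f·g / gcd(f, g); expanding and making the result monic gives the answer.

p^6 - 14p^5 + 76p^4 - 104p^3 - 1025p^2 + 5122p - 7656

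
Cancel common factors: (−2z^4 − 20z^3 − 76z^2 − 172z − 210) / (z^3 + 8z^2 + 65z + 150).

(−2z^3 − 14z^2 − 34z − 70)/(z^2 + 5z + 50)

By polynomial division,
  −2z^4 − 20z^3 − 76z^2 − 172z − 210 = (−2z − 4)(z^3 + 8z^2 + 65z + 150) + (86z^2 + 388z + 390)
  z^3 + 8z^2 + 65z + 150 = ((1/86)z + 75/1849)(86z^2 + 388z + 390) + ((82700/1849)z + 248100/1849)
  86z^2 + 388z + 390 = ((79507/41350)z + 24037/8270)((82700/1849)z + 248100/1849) + (0)
Last nonzero remainder: (82700/1849)z + 248100/1849. Dividing through by 82700/1849 gives the monic gcd z + 3.
Cancel z + 3 from numerator and denominator to get the reduced form.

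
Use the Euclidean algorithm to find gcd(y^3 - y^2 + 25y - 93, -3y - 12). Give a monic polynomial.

By polynomial division,
  y^3 - y^2 + 25y - 93 = (-(1/3)y^2 + (5/3)y - 15)(-3y - 12) + (-273)
  -3y - 12 = ((1/91)y + 4/91)(-273) + (0)
The last nonzero remainder is the constant -273, so the polynomials are coprime and gcd = 1.

1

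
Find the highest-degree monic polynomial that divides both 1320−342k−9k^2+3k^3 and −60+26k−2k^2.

By polynomial division,
  3k^3−9k^2−342k+1320 = (−(3/2)k−15)(−2k^2+26k−60) + (−42k+420)
  −2k^2+26k−60 = ((1/21)k−1/7)(−42k+420) + (0)
Last nonzero remainder: −42k+420. Dividing through by −42 gives the monic gcd k−10.

−10+k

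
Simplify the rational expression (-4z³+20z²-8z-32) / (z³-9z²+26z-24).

(-4z-4)/(z-3)

Apply the Euclidean algorithm:
  -4z³+20z²-8z-32 = (-4)(z³-9z²+26z-24) + (-16z²+96z-128)
  z³-9z²+26z-24 = (-(1/16)z+3/16)(-16z²+96z-128) + (0)
Last nonzero remainder: -16z²+96z-128. Dividing through by -16 gives the monic gcd z²-6z+8.
Cancel z²-6z+8 from numerator and denominator to get the reduced form.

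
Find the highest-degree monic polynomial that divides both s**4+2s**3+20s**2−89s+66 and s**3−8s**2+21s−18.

By polynomial division,
  s**4+2s**3+20s**2−89s+66 = (s+10)(s**3−8s**2+21s−18) + (79s**2−281s+246)
  s**3−8s**2+21s−18 = ((1/79)s−351/6241)(79s**2−281s+246) + ((12996/6241)s−25992/6241)
  79s**2−281s+246 = ((493039/12996)s−255881/4332)((12996/6241)s−25992/6241) + (0)
Last nonzero remainder: (12996/6241)s−25992/6241. Dividing through by 12996/6241 gives the monic gcd s−2.

s−2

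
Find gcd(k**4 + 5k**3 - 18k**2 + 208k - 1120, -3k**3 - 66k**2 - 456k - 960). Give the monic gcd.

Apply the Euclidean algorithm:
  k**4 + 5k**3 - 18k**2 + 208k - 1120 = (-(1/3)k + 17/3)(-3k**3 - 66k**2 - 456k - 960) + (204k**2 + 2472k + 4320)
  -3k**3 - 66k**2 - 456k - 960 = (-(1/68)k - 42/289)(204k**2 + 2472k + 4320) + (-(9600/289)k - 96000/289)
  204k**2 + 2472k + 4320 = (-(4913/800)k - 2601/200)(-(9600/289)k - 96000/289) + (0)
Last nonzero remainder: -(9600/289)k - 96000/289. Dividing through by -9600/289 gives the monic gcd k + 10.

k + 10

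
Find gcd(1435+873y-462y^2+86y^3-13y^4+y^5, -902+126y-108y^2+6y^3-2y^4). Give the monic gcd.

41-2y+y^2

Repeated division with remainder:
  y^5-13y^4+86y^3-462y^2+873y+1435 = (-(1/2)y+5)(-2y^4+6y^3-108y^2+126y-902) + (2y^3+141y^2-208y+5945)
  -2y^4+6y^3-108y^2+126y-902 = (-y+147/2)(2y^3+141y^2-208y+5945) + (-(21359/2)y^2+21359y-875719/2)
  2y^3+141y^2-208y+5945 = (-(4/21359)y-290/21359)(-(21359/2)y^2+21359y-875719/2) + (0)
Last nonzero remainder: -(21359/2)y^2+21359y-875719/2. Dividing through by -21359/2 gives the monic gcd y^2-2y+41.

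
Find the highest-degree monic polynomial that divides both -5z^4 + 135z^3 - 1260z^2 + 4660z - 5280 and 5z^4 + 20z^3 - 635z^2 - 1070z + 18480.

z^2 - 14z + 48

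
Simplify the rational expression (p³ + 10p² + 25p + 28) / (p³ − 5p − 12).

Apply the Euclidean algorithm:
  p³ + 10p² + 25p + 28 = (p³ − 5p − 12) + (10p² + 30p + 40)
  p³ − 5p − 12 = ((1/10)p − 3/10)(10p² + 30p + 40) + (0)
Last nonzero remainder: 10p² + 30p + 40. Dividing through by 10 gives the monic gcd p² + 3p + 4.
Cancel p² + 3p + 4 from numerator and denominator to get the reduced form.

(p + 7)/(p − 3)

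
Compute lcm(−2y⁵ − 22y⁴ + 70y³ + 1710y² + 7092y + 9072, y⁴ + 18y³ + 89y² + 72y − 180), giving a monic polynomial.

By polynomial division,
  −2y⁵ − 22y⁴ + 70y³ + 1710y² + 7092y + 9072 = (−2y + 14)(y⁴ + 18y³ + 89y² + 72y − 180) + (−4y³ + 608y² + 5724y + 11592)
  y⁴ + 18y³ + 89y² + 72y − 180 = (−(1/4)y − 85/2)(−4y³ + 608y² + 5724y + 11592) + (27360y² + 246240y + 492480)
  −4y³ + 608y² + 5724y + 11592 = (−(1/6840)y + 161/6840)(27360y² + 246240y + 492480) + (0)
Last nonzero remainder: 27360y² + 246240y + 492480. Dividing through by 27360 gives the monic gcd y² + 9y + 18.
Then lcm(f, g) = f·g / gcd(f, g); expanding and making the result monic gives the answer.

y⁷ + 20y⁶ + 54y⁵ − 1280y⁴ − 10891y³ − 27900y² − 5364y + 45360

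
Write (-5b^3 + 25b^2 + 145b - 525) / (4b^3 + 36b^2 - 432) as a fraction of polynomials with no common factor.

Repeated division with remainder:
  -5b^3 + 25b^2 + 145b - 525 = (-5/4)(4b^3 + 36b^2 - 432) + (70b^2 + 145b - 1065)
  4b^3 + 36b^2 - 432 = ((2/35)b + 97/245)(70b^2 + 145b - 1065) + ((169/49)b - 507/49)
  70b^2 + 145b - 1065 = ((3430/169)b + 17395/169)((169/49)b - 507/49) + (0)
Last nonzero remainder: (169/49)b - 507/49. Dividing through by 169/49 gives the monic gcd b - 3.
Cancel b - 3 from numerator and denominator to get the reduced form.

(-5b^2 + 10b + 175)/(4b^2 + 48b + 144)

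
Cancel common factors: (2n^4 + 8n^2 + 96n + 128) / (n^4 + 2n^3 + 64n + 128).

(2n + 4)/(n + 4)

Euclidean algorithm in ℚ[n]:
  2n^4 + 8n^2 + 96n + 128 = (2)(n^4 + 2n^3 + 64n + 128) + (-4n^3 + 8n^2 - 32n - 128)
  n^4 + 2n^3 + 64n + 128 = (-(1/4)n - 1)(-4n^3 + 8n^2 - 32n - 128) + (0)
Last nonzero remainder: -4n^3 + 8n^2 - 32n - 128. Dividing through by -4 gives the monic gcd n^3 - 2n^2 + 8n + 32.
Cancel n^3 - 2n^2 + 8n + 32 from numerator and denominator to get the reduced form.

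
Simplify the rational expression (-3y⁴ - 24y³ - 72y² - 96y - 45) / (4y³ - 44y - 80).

By polynomial division,
  -3y⁴ - 24y³ - 72y² - 96y - 45 = (-(3/4)y - 6)(4y³ - 44y - 80) + (-105y² - 420y - 525)
  4y³ - 44y - 80 = (-(4/105)y + 16/105)(-105y² - 420y - 525) + (0)
Last nonzero remainder: -105y² - 420y - 525. Dividing through by -105 gives the monic gcd y² + 4y + 5.
Cancel y² + 4y + 5 from numerator and denominator to get the reduced form.

(-3y² - 12y - 9)/(4y - 16)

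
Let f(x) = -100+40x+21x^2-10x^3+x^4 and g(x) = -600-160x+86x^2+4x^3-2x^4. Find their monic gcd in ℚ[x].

50+5x-8x^2+x^3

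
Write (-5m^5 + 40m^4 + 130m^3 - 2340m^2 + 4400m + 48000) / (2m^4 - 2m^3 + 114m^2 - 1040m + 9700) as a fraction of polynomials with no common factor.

(-5m^3 - 10m^2 + 280m + 960)/(2m^2 + 18m + 194)

Repeated division with remainder:
  -5m^5 + 40m^4 + 130m^3 - 2340m^2 + 4400m + 48000 = (-(5/2)m + 35/2)(2m^4 - 2m^3 + 114m^2 - 1040m + 9700) + (450m^3 - 6935m^2 + 46850m - 121750)
  2m^4 - 2m^3 + 114m^2 - 1040m + 9700 = ((1/225)m + 1297/20250)(450m^3 - 6935m^2 + 46850m - 121750) + ((1417339/4050)m^2 - (1417339/405)m + 1417339/81)
  450m^3 - 6935m^2 + 46850m - 121750 = ((1822500/1417339)m - 9861750/1417339)((1417339/4050)m^2 - (1417339/405)m + 1417339/81) + (0)
Last nonzero remainder: (1417339/4050)m^2 - (1417339/405)m + 1417339/81. Dividing through by 1417339/4050 gives the monic gcd m^2 - 10m + 50.
Cancel m^2 - 10m + 50 from numerator and denominator to get the reduced form.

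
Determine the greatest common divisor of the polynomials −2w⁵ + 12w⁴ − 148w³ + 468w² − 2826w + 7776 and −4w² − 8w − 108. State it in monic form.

w² + 2w + 27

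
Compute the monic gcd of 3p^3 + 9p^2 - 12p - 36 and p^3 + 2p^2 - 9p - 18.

p^2 + 5p + 6

By polynomial division,
  3p^3 + 9p^2 - 12p - 36 = (3)(p^3 + 2p^2 - 9p - 18) + (3p^2 + 15p + 18)
  p^3 + 2p^2 - 9p - 18 = ((1/3)p - 1)(3p^2 + 15p + 18) + (0)
Last nonzero remainder: 3p^2 + 15p + 18. Dividing through by 3 gives the monic gcd p^2 + 5p + 6.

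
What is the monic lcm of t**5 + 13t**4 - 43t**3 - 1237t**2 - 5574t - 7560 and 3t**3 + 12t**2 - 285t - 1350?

t**6 + 18t**5 + 22t**4 - 1452t**3 - 11759t**2 - 35430t - 37800

Euclidean algorithm in ℚ[t]:
  t**5 + 13t**4 - 43t**3 - 1237t**2 - 5574t - 7560 = ((1/3)t**2 + 3t + 16/3)(3t**3 + 12t**2 - 285t - 1350) + (4t**2 - 4t - 360)
  3t**3 + 12t**2 - 285t - 1350 = ((3/4)t + 15/4)(4t**2 - 4t - 360) + (0)
Last nonzero remainder: 4t**2 - 4t - 360. Dividing through by 4 gives the monic gcd t**2 - t - 90.
Then lcm(f, g) = f·g / gcd(f, g); expanding and making the result monic gives the answer.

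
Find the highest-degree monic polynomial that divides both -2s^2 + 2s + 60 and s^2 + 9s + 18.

1

Repeated division with remainder:
  -2s^2 + 2s + 60 = (-2)(s^2 + 9s + 18) + (20s + 96)
  s^2 + 9s + 18 = ((1/20)s + 21/100)(20s + 96) + (-54/25)
  20s + 96 = (-(250/27)s - 400/9)(-54/25) + (0)
The last nonzero remainder is the constant -54/25, so the polynomials are coprime and gcd = 1.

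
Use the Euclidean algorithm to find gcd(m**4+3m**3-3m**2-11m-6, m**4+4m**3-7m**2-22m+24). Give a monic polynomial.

Euclidean algorithm in ℚ[m]:
  m**4+3m**3-3m**2-11m-6 = (m**4+4m**3-7m**2-22m+24) + (-m**3+4m**2+11m-30)
  m**4+4m**3-7m**2-22m+24 = (-m-8)(-m**3+4m**2+11m-30) + (36m**2+36m-216)
  -m**3+4m**2+11m-30 = (-(1/36)m+5/36)(36m**2+36m-216) + (0)
Last nonzero remainder: 36m**2+36m-216. Dividing through by 36 gives the monic gcd m**2+m-6.

m**2+m-6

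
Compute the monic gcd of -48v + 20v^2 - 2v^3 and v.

Repeated division with remainder:
  -2v^3 + 20v^2 - 48v = (-2v^2 + 20v - 48)(v) + (0)
The last nonzero remainder v is already monic.

v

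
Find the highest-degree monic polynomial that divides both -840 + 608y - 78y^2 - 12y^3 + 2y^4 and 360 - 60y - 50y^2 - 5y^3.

-2 + y

Repeated division with remainder:
  2y^4 - 12y^3 - 78y^2 + 608y - 840 = (-(2/5)y + 32/5)(-5y^3 - 50y^2 - 60y + 360) + (218y^2 + 1136y - 3144)
  -5y^3 - 50y^2 - 60y + 360 = (-(5/218)y - 1305/11881)(218y^2 + 1136y - 3144) + (-(87120/11881)y + 174240/11881)
  218y^2 + 1136y - 3144 = (-(1295029/43560)y - 1556411/7260)(-(87120/11881)y + 174240/11881) + (0)
Last nonzero remainder: -(87120/11881)y + 174240/11881. Dividing through by -87120/11881 gives the monic gcd y - 2.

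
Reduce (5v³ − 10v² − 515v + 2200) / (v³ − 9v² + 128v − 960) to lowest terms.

(5v² + 30v − 275)/(v² − v + 120)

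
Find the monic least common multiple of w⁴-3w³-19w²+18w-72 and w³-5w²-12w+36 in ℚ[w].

Repeated division with remainder:
  w⁴-3w³-19w²+18w-72 = (w+2)(w³-5w²-12w+36) + (3w²+6w-144)
  w³-5w²-12w+36 = ((1/3)w-7/3)(3w²+6w-144) + (50w-300)
  3w²+6w-144 = ((3/50)w+12/25)(50w-300) + (0)
Last nonzero remainder: 50w-300. Dividing through by 50 gives the monic gcd w-6.
Then lcm(f, g) = f·g / gcd(f, g); expanding and making the result monic gives the answer.

w⁶-2w⁵-28w⁴+17w³+60w²-180w+432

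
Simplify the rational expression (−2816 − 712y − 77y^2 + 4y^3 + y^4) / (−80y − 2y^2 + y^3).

By polynomial division,
  y^4 + 4y^3 − 77y^2 − 712y − 2816 = (y + 6)(y^3 − 2y^2 − 80y) + (15y^2 − 232y − 2816)
  y^3 − 2y^2 − 80y = ((1/15)y + 202/225)(15y^2 − 232y − 2816) + ((71104/225)y + 568832/225)
  15y^2 − 232y − 2816 = ((3375/71104)y − 225/202)((71104/225)y + 568832/225) + (0)
Last nonzero remainder: (71104/225)y + 568832/225. Dividing through by 71104/225 gives the monic gcd y + 8.
Cancel y + 8 from numerator and denominator to get the reduced form.

(−352 − 45y − 4y^2 + y^3)/(−10y + y^2)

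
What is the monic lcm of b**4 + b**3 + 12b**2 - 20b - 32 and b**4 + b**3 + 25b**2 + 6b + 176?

Apply the Euclidean algorithm:
  b**4 + b**3 + 12b**2 - 20b - 32 = (b**4 + b**3 + 25b**2 + 6b + 176) + (-13b**2 - 26b - 208)
  b**4 + b**3 + 25b**2 + 6b + 176 = (-(1/13)b**2 + (1/13)b - 11/13)(-13b**2 - 26b - 208) + (0)
Last nonzero remainder: -13b**2 - 26b - 208. Dividing through by -13 gives the monic gcd b**2 + 2b + 16.
Then lcm(f, g) = f·g / gcd(f, g); expanding and making the result monic gives the answer.

b**6 + 22b**4 - 21b**3 + 120b**2 - 188b - 352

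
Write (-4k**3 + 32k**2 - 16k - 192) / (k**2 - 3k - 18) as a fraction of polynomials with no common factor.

(-4k**2 + 8k + 32)/(k + 3)

Repeated division with remainder:
  -4k**3 + 32k**2 - 16k - 192 = (-4k + 20)(k**2 - 3k - 18) + (-28k + 168)
  k**2 - 3k - 18 = (-(1/28)k - 3/28)(-28k + 168) + (0)
Last nonzero remainder: -28k + 168. Dividing through by -28 gives the monic gcd k - 6.
Cancel k - 6 from numerator and denominator to get the reduced form.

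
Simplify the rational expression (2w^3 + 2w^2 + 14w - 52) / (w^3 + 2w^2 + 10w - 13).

Euclidean algorithm in ℚ[w]:
  2w^3 + 2w^2 + 14w - 52 = (2)(w^3 + 2w^2 + 10w - 13) + (-2w^2 - 6w - 26)
  w^3 + 2w^2 + 10w - 13 = (-(1/2)w + 1/2)(-2w^2 - 6w - 26) + (0)
Last nonzero remainder: -2w^2 - 6w - 26. Dividing through by -2 gives the monic gcd w^2 + 3w + 13.
Cancel w^2 + 3w + 13 from numerator and denominator to get the reduced form.

(2w - 4)/(w - 1)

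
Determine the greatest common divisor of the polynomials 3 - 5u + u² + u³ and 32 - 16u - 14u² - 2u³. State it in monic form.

-1 + u

Euclidean algorithm in ℚ[u]:
  u³ + u² - 5u + 3 = (-1/2)(-2u³ - 14u² - 16u + 32) + (-6u² - 13u + 19)
  -2u³ - 14u² - 16u + 32 = ((1/3)u + 29/18)(-6u² - 13u + 19) + (-(25/18)u + 25/18)
  -6u² - 13u + 19 = ((108/25)u + 342/25)(-(25/18)u + 25/18) + (0)
Last nonzero remainder: -(25/18)u + 25/18. Dividing through by -25/18 gives the monic gcd u - 1.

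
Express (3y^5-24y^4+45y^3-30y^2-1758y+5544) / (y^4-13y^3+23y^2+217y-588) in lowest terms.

(3y^2-6y+66)/(y-7)

Euclidean algorithm in ℚ[y]:
  3y^5-24y^4+45y^3-30y^2-1758y+5544 = (3y+15)(y^4-13y^3+23y^2+217y-588) + (171y^3-1026y^2-3249y+14364)
  y^4-13y^3+23y^2+217y-588 = ((1/171)y-7/171)(171y^3-1026y^2-3249y+14364) + (0)
Last nonzero remainder: 171y^3-1026y^2-3249y+14364. Dividing through by 171 gives the monic gcd y^3-6y^2-19y+84.
Cancel y^3-6y^2-19y+84 from numerator and denominator to get the reduced form.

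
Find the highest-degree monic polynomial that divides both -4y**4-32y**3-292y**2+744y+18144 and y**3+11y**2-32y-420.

y**2+y-42

Euclidean algorithm in ℚ[y]:
  -4y**4-32y**3-292y**2+744y+18144 = (-4y+12)(y**3+11y**2-32y-420) + (-552y**2-552y+23184)
  y**3+11y**2-32y-420 = (-(1/552)y-5/276)(-552y**2-552y+23184) + (0)
Last nonzero remainder: -552y**2-552y+23184. Dividing through by -552 gives the monic gcd y**2+y-42.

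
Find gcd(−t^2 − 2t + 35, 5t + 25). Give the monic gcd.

Apply the Euclidean algorithm:
  −t^2 − 2t + 35 = (−(1/5)t + 3/5)(5t + 25) + (20)
  5t + 25 = ((1/4)t + 5/4)(20) + (0)
The last nonzero remainder is the constant 20, so the polynomials are coprime and gcd = 1.

1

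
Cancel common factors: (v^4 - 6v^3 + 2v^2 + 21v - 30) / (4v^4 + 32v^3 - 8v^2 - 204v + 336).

(v^2 - 3v - 10)/(4v^2 + 44v + 112)

By polynomial division,
  v^4 - 6v^3 + 2v^2 + 21v - 30 = (1/4)(4v^4 + 32v^3 - 8v^2 - 204v + 336) + (-14v^3 + 4v^2 + 72v - 114)
  4v^4 + 32v^3 - 8v^2 - 204v + 336 = (-(2/7)v - 116/49)(-14v^3 + 4v^2 + 72v - 114) + ((1080/49)v^2 - (3240/49)v + 3240/49)
  -14v^3 + 4v^2 + 72v - 114 = (-(343/540)v - 931/540)((1080/49)v^2 - (3240/49)v + 3240/49) + (0)
Last nonzero remainder: (1080/49)v^2 - (3240/49)v + 3240/49. Dividing through by 1080/49 gives the monic gcd v^2 - 3v + 3.
Cancel v^2 - 3v + 3 from numerator and denominator to get the reduced form.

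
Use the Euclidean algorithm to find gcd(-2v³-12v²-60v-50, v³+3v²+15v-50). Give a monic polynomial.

By polynomial division,
  -2v³-12v²-60v-50 = (-2)(v³+3v²+15v-50) + (-6v²-30v-150)
  v³+3v²+15v-50 = (-(1/6)v+1/3)(-6v²-30v-150) + (0)
Last nonzero remainder: -6v²-30v-150. Dividing through by -6 gives the monic gcd v²+5v+25.

v²+5v+25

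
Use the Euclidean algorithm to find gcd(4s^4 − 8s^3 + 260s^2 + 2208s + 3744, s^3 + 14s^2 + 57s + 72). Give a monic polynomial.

s^2 + 6s + 9

Repeated division with remainder:
  4s^4 − 8s^3 + 260s^2 + 2208s + 3744 = (4s − 64)(s^3 + 14s^2 + 57s + 72) + (928s^2 + 5568s + 8352)
  s^3 + 14s^2 + 57s + 72 = ((1/928)s + 1/116)(928s^2 + 5568s + 8352) + (0)
Last nonzero remainder: 928s^2 + 5568s + 8352. Dividing through by 928 gives the monic gcd s^2 + 6s + 9.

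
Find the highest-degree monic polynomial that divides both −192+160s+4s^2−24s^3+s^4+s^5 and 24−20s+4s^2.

6−5s+s^2

Apply the Euclidean algorithm:
  s^5+s^4−24s^3+4s^2+160s−192 = ((1/4)s^3+(3/2)s^2−8)(4s^2−20s+24) + (0)
Last nonzero remainder: 4s^2−20s+24. Dividing through by 4 gives the monic gcd s^2−5s+6.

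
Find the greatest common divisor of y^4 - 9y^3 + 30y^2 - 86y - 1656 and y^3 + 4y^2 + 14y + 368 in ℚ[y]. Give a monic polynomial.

Euclidean algorithm in ℚ[y]:
  y^4 - 9y^3 + 30y^2 - 86y - 1656 = (y - 13)(y^3 + 4y^2 + 14y + 368) + (68y^2 - 272y + 3128)
  y^3 + 4y^2 + 14y + 368 = ((1/68)y + 2/17)(68y^2 - 272y + 3128) + (0)
Last nonzero remainder: 68y^2 - 272y + 3128. Dividing through by 68 gives the monic gcd y^2 - 4y + 46.

y^2 - 4y + 46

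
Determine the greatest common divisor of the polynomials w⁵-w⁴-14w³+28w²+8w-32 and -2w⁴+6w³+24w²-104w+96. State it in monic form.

w³-12w+16

Euclidean algorithm in ℚ[w]:
  w⁵-w⁴-14w³+28w²+8w-32 = (-(1/2)w-1)(-2w⁴+6w³+24w²-104w+96) + (4w³-48w+64)
  -2w⁴+6w³+24w²-104w+96 = (-(1/2)w+3/2)(4w³-48w+64) + (0)
Last nonzero remainder: 4w³-48w+64. Dividing through by 4 gives the monic gcd w³-12w+16.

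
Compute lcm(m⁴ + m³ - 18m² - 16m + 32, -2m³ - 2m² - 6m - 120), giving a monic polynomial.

m⁶ - 2m⁵ - 6m⁴ + 53m³ - 190m² - 336m + 480

Euclidean algorithm in ℚ[m]:
  m⁴ + m³ - 18m² - 16m + 32 = (-(1/2)m)(-2m³ - 2m² - 6m - 120) + (-21m² - 76m + 32)
  -2m³ - 2m² - 6m - 120 = ((2/21)m - 110/441)(-21m² - 76m + 32) + (-(12350/441)m - 49400/441)
  -21m² - 76m + 32 = ((9261/12350)m - 1764/6175)(-(12350/441)m - 49400/441) + (0)
Last nonzero remainder: -(12350/441)m - 49400/441. Dividing through by -12350/441 gives the monic gcd m + 4.
Then lcm(f, g) = f·g / gcd(f, g); expanding and making the result monic gives the answer.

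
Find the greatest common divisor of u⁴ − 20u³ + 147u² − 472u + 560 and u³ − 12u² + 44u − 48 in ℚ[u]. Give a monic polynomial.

Repeated division with remainder:
  u⁴ − 20u³ + 147u² − 472u + 560 = (u − 8)(u³ − 12u² + 44u − 48) + (7u² − 72u + 176)
  u³ − 12u² + 44u − 48 = ((1/7)u − 12/49)(7u² − 72u + 176) + ((60/49)u − 240/49)
  7u² − 72u + 176 = ((343/60)u − 539/15)((60/49)u − 240/49) + (0)
Last nonzero remainder: (60/49)u − 240/49. Dividing through by 60/49 gives the monic gcd u − 4.

u − 4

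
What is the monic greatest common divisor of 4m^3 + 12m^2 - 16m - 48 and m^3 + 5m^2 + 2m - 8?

Repeated division with remainder:
  4m^3 + 12m^2 - 16m - 48 = (4)(m^3 + 5m^2 + 2m - 8) + (-8m^2 - 24m - 16)
  m^3 + 5m^2 + 2m - 8 = (-(1/8)m - 1/4)(-8m^2 - 24m - 16) + (-6m - 12)
  -8m^2 - 24m - 16 = ((4/3)m + 4/3)(-6m - 12) + (0)
Last nonzero remainder: -6m - 12. Dividing through by -6 gives the monic gcd m + 2.

m + 2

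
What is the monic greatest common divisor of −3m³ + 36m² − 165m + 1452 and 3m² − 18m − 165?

m − 11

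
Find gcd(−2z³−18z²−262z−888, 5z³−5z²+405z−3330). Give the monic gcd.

z²+5z+111

Euclidean algorithm in ℚ[z]:
  −2z³−18z²−262z−888 = (−2/5)(5z³−5z²+405z−3330) + (−20z²−100z−2220)
  5z³−5z²+405z−3330 = (−(1/4)z+3/2)(−20z²−100z−2220) + (0)
Last nonzero remainder: −20z²−100z−2220. Dividing through by −20 gives the monic gcd z²+5z+111.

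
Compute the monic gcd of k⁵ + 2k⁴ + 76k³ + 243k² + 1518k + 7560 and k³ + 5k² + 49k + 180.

Repeated division with remainder:
  k⁵ + 2k⁴ + 76k³ + 243k² + 1518k + 7560 = (k² - 3k + 42)(k³ + 5k² + 49k + 180) + (0)
The last nonzero remainder k³ + 5k² + 49k + 180 is already monic.

k³ + 5k² + 49k + 180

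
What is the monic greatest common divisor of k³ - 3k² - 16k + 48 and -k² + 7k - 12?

k² - 7k + 12

Apply the Euclidean algorithm:
  k³ - 3k² - 16k + 48 = (-k - 4)(-k² + 7k - 12) + (0)
Last nonzero remainder: -k² + 7k - 12. Dividing through by -1 gives the monic gcd k² - 7k + 12.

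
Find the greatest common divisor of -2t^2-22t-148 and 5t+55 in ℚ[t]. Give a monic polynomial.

1

By polynomial division,
  -2t^2-22t-148 = (-(2/5)t)(5t+55) + (-148)
  5t+55 = (-(5/148)t-55/148)(-148) + (0)
The last nonzero remainder is the constant -148, so the polynomials are coprime and gcd = 1.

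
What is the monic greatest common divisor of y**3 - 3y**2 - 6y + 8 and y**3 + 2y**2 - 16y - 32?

y**2 - 2y - 8

Apply the Euclidean algorithm:
  y**3 - 3y**2 - 6y + 8 = (y**3 + 2y**2 - 16y - 32) + (-5y**2 + 10y + 40)
  y**3 + 2y**2 - 16y - 32 = (-(1/5)y - 4/5)(-5y**2 + 10y + 40) + (0)
Last nonzero remainder: -5y**2 + 10y + 40. Dividing through by -5 gives the monic gcd y**2 - 2y - 8.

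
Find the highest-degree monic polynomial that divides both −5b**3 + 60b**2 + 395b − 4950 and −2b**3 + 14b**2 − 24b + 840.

b − 10

Euclidean algorithm in ℚ[b]:
  −5b**3 + 60b**2 + 395b − 4950 = (5/2)(−2b**3 + 14b**2 − 24b + 840) + (25b**2 + 455b − 7050)
  −2b**3 + 14b**2 − 24b + 840 = (−(2/25)b + 252/125)(25b**2 + 455b − 7050) + (−(37632/25)b + 75264/5)
  25b**2 + 455b − 7050 = (−(625/37632)b − 5875/12544)(−(37632/25)b + 75264/5) + (0)
Last nonzero remainder: −(37632/25)b + 75264/5. Dividing through by −37632/25 gives the monic gcd b − 10.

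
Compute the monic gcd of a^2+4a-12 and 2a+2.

1

By polynomial division,
  a^2+4a-12 = ((1/2)a+3/2)(2a+2) + (-15)
  2a+2 = (-(2/15)a-2/15)(-15) + (0)
The last nonzero remainder is the constant -15, so the polynomials are coprime and gcd = 1.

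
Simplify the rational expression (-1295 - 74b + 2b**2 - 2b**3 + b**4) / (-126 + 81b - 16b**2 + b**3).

(185 + 37b + 5b**2 + b**3)/(18 - 9b + b**2)

By polynomial division,
  b**4 - 2b**3 + 2b**2 - 74b - 1295 = (b + 14)(b**3 - 16b**2 + 81b - 126) + (145b**2 - 1082b + 469)
  b**3 - 16b**2 + 81b - 126 = ((1/145)b - 1238/21025)(145b**2 - 1082b + 469) + ((295504/21025)b - 2068528/21025)
  145b**2 - 1082b + 469 = ((3048625/295504)b - 1408675/295504)((295504/21025)b - 2068528/21025) + (0)
Last nonzero remainder: (295504/21025)b - 2068528/21025. Dividing through by 295504/21025 gives the monic gcd b - 7.
Cancel b - 7 from numerator and denominator to get the reduced form.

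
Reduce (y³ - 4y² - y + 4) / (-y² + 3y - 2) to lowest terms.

By polynomial division,
  y³ - 4y² - y + 4 = (-y + 1)(-y² + 3y - 2) + (-6y + 6)
  -y² + 3y - 2 = ((1/6)y - 1/3)(-6y + 6) + (0)
Last nonzero remainder: -6y + 6. Dividing through by -6 gives the monic gcd y - 1.
Cancel y - 1 from numerator and denominator to get the reduced form.

(-y² + 3y + 4)/(y - 2)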